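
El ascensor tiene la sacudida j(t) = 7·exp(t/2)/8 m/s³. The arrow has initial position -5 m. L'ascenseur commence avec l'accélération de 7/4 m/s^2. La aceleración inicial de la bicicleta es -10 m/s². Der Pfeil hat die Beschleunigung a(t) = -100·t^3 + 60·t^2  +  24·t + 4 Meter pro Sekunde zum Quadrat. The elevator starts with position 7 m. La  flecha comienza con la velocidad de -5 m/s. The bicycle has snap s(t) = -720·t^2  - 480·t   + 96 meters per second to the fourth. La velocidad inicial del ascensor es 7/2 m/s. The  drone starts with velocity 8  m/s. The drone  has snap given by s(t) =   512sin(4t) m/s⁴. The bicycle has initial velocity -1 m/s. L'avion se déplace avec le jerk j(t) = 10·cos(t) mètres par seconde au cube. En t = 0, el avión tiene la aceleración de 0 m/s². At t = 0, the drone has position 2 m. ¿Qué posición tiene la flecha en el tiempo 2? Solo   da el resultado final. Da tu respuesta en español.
La posición en t = 2 es x = -55.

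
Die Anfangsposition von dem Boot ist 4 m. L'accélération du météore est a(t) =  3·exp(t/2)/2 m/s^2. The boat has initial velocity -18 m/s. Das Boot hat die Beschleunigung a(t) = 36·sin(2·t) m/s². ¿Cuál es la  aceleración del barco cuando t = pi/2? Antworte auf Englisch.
Using a(t) = 36·sin(2·t) and substituting t = pi/2, we find a = 0.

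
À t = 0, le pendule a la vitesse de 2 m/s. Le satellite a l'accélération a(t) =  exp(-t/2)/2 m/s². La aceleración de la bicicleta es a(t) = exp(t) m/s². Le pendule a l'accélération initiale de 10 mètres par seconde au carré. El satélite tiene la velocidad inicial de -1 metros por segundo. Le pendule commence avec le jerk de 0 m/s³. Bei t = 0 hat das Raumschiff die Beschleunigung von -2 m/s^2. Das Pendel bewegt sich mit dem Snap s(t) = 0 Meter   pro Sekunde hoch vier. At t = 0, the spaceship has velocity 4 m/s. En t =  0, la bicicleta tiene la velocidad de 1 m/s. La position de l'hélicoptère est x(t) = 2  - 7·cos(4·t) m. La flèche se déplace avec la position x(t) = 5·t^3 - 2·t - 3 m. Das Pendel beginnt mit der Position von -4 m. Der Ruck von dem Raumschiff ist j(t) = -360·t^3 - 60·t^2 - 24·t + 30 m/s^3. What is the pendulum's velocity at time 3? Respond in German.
Ausgehend von dem Snap s(t) = 0, nehmen wir 3 Stammfunktionen. Mit ∫s(t)dt und Anwendung von j(0) = 0, finden wir j(t) = 0. Durch Integration von dem Ruck und Verwendung der Anfangsbedingung a(0) = 10, erhalten wir a(t) = 10. Das Integral von der Beschleunigung, mit v(0) = 2, ergibt die Geschwindigkeit: v(t) = 10·t + 2. Mit v(t) = 10·t + 2 und Einsetzen von t = 3, finden wir v = 32.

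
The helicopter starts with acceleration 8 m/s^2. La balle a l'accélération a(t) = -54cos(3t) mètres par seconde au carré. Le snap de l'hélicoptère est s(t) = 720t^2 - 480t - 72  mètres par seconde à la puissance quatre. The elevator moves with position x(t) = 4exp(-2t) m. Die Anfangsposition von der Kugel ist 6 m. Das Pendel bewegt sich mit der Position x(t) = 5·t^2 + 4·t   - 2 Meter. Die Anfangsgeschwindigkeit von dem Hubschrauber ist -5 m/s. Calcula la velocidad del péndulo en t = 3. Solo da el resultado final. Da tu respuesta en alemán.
Die Geschwindigkeit bei t = 3 ist v = 34.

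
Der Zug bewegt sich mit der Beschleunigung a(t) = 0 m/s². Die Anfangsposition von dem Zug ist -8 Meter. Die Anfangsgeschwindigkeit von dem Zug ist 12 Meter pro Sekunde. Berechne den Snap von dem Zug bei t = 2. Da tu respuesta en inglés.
Starting from acceleration a(t) = 0, we take 2 derivatives. Differentiating acceleration, we get jerk: j(t) = 0. The derivative of jerk gives snap: s(t) = 0. We have snap s(t) = 0. Substituting t = 2: s(2) = 0.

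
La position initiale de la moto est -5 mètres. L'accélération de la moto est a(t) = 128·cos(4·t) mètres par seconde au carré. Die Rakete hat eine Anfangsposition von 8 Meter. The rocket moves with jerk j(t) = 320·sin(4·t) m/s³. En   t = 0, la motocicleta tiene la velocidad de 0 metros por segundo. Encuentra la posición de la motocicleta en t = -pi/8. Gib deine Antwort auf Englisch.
We need to integrate our acceleration equation a(t) = 128·cos(4·t) 2 times. Finding the integral of a(t) and using v(0) = 0: v(t) = 32·sin(4·t). Finding the integral of v(t) and using x(0) = -5: x(t) = 3 - 8·cos(4·t). Using x(t) = 3 - 8·cos(4·t) and substituting t = -pi/8, we find x = 3.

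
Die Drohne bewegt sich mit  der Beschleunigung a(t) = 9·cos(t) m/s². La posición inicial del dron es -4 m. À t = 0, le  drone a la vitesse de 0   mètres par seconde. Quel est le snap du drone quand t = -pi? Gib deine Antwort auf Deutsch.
Um dies zu lösen, müssen wir 2 Ableitungen unserer Gleichung für die Beschleunigung a(t) = 9·cos(t) nehmen. Durch Ableiten von der Beschleunigung erhalten wir den Ruck: j(t) = -9·sin(t). Durch Ableiten von dem Ruck erhalten wir den Snap: s(t) = -9·cos(t). Aus der Gleichung für den Snap s(t) = -9·cos(t), setzen wir t = -pi ein und erhalten s = 9.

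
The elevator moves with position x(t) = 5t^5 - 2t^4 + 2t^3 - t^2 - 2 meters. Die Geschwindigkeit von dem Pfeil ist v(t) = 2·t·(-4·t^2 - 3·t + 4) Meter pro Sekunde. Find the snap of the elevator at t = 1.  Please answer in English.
We must differentiate our position equation x(t) = 5·t^5 - 2·t^4 + 2·t^3 - t^2 - 2 4 times. Differentiating position, we get velocity: v(t) = 25·t^4 - 8·t^3 + 6·t^2 - 2·t. Taking d/dt of v(t), we find a(t) = 100·t^3 - 24·t^2 + 12·t - 2. The derivative of acceleration gives jerk: j(t) = 300·t^2 - 48·t + 12. The derivative of jerk gives snap: s(t) = 600·t - 48. From the given snap equation s(t) = 600·t - 48, we substitute t = 1 to get s = 552.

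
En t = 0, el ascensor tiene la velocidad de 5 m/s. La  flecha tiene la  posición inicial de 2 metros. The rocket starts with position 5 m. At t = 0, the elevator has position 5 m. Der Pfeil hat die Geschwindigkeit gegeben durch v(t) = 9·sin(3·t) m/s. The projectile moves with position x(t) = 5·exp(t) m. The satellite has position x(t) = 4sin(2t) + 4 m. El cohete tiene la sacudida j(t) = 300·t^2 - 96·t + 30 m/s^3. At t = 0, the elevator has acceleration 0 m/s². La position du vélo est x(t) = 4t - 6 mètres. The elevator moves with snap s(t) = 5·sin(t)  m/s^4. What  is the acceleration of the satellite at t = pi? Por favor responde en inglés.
To solve this, we need to take 2 derivatives of our position equation x(t) = 4·sin(2·t) + 4. Taking d/dt of x(t), we find v(t) = 8·cos(2·t). Differentiating velocity, we get acceleration: a(t) = -16·sin(2·t). Using a(t) = -16·sin(2·t) and substituting t = pi, we find a = 0.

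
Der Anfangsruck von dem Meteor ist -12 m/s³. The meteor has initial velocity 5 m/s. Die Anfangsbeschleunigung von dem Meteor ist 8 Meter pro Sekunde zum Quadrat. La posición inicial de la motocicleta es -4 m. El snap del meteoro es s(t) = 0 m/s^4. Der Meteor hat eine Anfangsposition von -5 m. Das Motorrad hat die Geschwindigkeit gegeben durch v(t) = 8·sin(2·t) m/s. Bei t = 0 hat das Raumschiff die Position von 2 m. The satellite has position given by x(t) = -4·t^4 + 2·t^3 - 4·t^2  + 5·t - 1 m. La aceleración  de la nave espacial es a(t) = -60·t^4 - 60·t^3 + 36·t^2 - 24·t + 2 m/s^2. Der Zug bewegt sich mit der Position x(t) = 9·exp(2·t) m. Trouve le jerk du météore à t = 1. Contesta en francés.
Nous devons trouver la primitive de notre équation du snap s(t) = 0 1 fois. La primitive du snap est le jerk. En utilisant j(0) = -12, nous obtenons j(t) = -12. En utilisant j(t) = -12 et en substituant t = 1, nous trouvons j = -12.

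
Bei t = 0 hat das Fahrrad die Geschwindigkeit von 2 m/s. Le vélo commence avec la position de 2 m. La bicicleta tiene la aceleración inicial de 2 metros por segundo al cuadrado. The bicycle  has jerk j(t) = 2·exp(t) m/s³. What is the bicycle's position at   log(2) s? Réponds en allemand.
Ausgehend von dem Ruck j(t) = 2·exp(t), nehmen wir 3 Integrale. Das Integral von dem Ruck ist die Beschleunigung. Mit a(0) = 2 erhalten wir a(t) = 2·exp(t). Die Stammfunktion von der Beschleunigung, mit v(0) = 2, ergibt die Geschwindigkeit: v(t) = 2·exp(t). Mit ∫v(t)dt und Anwendung von x(0) = 2, finden wir x(t) = 2·exp(t). Aus der Gleichung für die Position x(t) = 2·exp(t), setzen wir t = log(2) ein und erhalten x = 4.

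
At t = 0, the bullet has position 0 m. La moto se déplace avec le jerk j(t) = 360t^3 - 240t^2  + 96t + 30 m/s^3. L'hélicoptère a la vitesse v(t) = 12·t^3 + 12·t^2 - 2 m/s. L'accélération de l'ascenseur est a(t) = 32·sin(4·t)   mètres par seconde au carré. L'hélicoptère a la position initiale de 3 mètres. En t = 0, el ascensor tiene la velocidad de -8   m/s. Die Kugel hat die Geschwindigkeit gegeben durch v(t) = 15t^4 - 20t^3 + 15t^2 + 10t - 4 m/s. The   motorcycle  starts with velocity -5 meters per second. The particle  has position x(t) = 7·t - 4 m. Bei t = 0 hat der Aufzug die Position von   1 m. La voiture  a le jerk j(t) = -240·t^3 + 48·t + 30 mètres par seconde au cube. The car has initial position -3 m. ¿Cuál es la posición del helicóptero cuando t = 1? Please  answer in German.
Wir müssen unsere Gleichung für die Geschwindigkeit v(t) = 12·t^3 + 12·t^2 - 2 1-mal integrieren. Mit ∫v(t)dt und Anwendung von x(0) = 3, finden wir x(t) = 3·t^4 + 4·t^3 - 2·t + 3. Mit x(t) = 3·t^4 + 4·t^3 - 2·t + 3 und Einsetzen von t = 1, finden wir x = 8.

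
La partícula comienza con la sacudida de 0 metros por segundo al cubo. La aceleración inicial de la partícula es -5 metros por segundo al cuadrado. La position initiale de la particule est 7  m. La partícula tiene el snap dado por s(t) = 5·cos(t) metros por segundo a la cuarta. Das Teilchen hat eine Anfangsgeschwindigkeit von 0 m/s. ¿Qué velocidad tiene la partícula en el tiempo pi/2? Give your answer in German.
Wir müssen unsere Gleichung für den Snap s(t) = 5·cos(t) 3-mal integrieren. Mit ∫s(t)dt und Anwendung von j(0) = 0, finden wir j(t) = 5·sin(t). Das Integral von dem Ruck, mit a(0) = -5, ergibt die Beschleunigung: a(t) = -5·cos(t). Das Integral von der Beschleunigung ist die Geschwindigkeit. Mit v(0) = 0 erhalten wir v(t) = -5·sin(t). Mit v(t) = -5·sin(t) und Einsetzen von t = pi/2, finden wir v = -5.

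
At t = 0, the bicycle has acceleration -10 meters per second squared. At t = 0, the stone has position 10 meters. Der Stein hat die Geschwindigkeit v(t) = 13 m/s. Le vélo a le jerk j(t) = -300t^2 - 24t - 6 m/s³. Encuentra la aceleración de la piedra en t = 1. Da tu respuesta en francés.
Nous devons dériver notre équation de la vitesse v(t) = 13 1 fois. En dérivant la vitesse, nous obtenons l'accélération: a(t) = 0. De l'équation de l'accélération a(t) = 0, nous substituons t = 1 pour obtenir a = 0.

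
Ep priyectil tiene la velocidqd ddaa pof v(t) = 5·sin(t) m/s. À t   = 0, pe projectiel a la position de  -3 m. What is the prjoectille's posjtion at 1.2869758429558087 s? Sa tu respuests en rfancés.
Nous devons trouver l'intégrale de notre équation de la vitesse v(t) = 5·sin(t) 1 fois. En prenant ∫v(t)dt et en appliquant x(0) = -3, nous trouvons x(t) = 2 - 5·cos(t). De l'équation de la position x(t) = 2 - 5·cos(t), nous substituons t = 1.2869758429558087 pour obtenir x = 0.599873402259301.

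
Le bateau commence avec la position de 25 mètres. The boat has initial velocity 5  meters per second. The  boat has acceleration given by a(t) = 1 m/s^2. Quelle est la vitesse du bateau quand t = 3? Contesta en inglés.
To solve this, we need to take 1 integral of our acceleration equation a(t) = 1. The antiderivative of acceleration is velocity. Using v(0) = 5, we get v(t) = t + 5. Using v(t) = t + 5 and substituting t = 3, we find v = 8.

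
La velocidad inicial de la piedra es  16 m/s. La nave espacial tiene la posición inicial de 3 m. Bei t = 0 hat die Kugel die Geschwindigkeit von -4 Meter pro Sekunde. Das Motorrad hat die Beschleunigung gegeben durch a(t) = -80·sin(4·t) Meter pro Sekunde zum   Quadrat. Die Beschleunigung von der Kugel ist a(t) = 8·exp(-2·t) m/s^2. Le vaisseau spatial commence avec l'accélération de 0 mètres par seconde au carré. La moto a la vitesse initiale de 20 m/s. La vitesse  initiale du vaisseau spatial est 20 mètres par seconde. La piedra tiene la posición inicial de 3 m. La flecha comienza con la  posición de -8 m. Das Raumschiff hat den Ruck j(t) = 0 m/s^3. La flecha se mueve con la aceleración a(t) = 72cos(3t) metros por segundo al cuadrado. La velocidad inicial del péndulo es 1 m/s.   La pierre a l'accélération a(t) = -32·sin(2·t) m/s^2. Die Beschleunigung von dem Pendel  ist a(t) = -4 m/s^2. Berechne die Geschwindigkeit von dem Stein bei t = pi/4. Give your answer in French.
Nous devons trouver la primitive de notre équation de l'accélération a(t) = -32·sin(2·t) 1 fois. En prenant ∫a(t)dt et en appliquant v(0) = 16, nous trouvons v(t) = 16·cos(2·t). Nous avons la vitesse v(t) = 16·cos(2·t). En substituant t = pi/4: v(pi/4) = 0.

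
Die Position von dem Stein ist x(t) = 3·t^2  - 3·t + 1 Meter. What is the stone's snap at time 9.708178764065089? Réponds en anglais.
To solve this, we need to take 4 derivatives of our position equation x(t) = 3·t^2 - 3·t + 1. Differentiating position, we get velocity: v(t) = 6·t - 3. The derivative of velocity gives acceleration: a(t) = 6. The derivative of acceleration gives jerk: j(t) = 0. The derivative of jerk gives snap: s(t) = 0. We have snap s(t) = 0. Substituting t = 9.708178764065089: s(9.708178764065089) = 0.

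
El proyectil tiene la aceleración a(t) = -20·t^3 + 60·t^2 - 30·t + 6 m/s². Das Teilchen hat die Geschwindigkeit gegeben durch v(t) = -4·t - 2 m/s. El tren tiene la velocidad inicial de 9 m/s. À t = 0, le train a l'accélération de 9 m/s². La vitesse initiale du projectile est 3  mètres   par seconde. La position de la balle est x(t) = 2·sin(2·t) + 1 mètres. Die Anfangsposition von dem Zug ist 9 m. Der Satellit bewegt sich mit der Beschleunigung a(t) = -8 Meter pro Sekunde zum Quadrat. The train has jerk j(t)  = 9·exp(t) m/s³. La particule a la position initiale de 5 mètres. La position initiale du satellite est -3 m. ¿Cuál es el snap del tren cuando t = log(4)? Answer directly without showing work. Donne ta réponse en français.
s(log(4)) = 36.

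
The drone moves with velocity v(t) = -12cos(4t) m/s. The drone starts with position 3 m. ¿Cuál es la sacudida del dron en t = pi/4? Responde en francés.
Nous devons dériver notre équation de la vitesse v(t) = -12·cos(4·t) 2 fois. En dérivant la vitesse, nous obtenons l'accélération: a(t) = 48·sin(4·t). En dérivant l'accélération, nous obtenons le jerk: j(t) = 192·cos(4·t). En utilisant j(t) = 192·cos(4·t) et en substituant t = pi/4, nous trouvons j = -192.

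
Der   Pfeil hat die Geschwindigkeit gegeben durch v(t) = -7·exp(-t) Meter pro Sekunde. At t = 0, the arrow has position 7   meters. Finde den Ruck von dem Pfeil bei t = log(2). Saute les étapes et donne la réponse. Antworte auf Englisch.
The jerk at t = log(2) is j = -7/2.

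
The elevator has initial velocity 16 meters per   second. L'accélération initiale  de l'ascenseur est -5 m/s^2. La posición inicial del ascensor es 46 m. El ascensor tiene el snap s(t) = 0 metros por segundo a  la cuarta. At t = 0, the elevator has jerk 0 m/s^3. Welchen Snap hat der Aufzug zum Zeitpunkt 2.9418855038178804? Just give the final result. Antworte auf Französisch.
Le snap à t = 2.9418855038178804 est s = 0.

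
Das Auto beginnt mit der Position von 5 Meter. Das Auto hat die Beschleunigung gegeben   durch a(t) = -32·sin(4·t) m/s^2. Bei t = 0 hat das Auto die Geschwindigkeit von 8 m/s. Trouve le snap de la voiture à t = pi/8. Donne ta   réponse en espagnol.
Partiendo de la aceleración a(t) = -32·sin(4·t), tomamos 2 derivadas. Derivando la aceleración, obtenemos la sacudida: j(t) = -128·cos(4·t). Tomando d/dt de j(t), encontramos s(t) = 512·sin(4·t). Tenemos el snap s(t) = 512·sin(4·t). Sustituyendo t = pi/8: s(pi/8) = 512.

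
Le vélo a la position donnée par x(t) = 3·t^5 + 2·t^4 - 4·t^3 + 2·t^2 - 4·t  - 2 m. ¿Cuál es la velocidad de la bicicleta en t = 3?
Para resolver esto, necesitamos tomar 1 derivada de nuestra ecuación de la posición x(t) = 3·t^5 + 2·t^4 - 4·t^3 + 2·t^2 - 4·t - 2. La derivada de la posición da la velocidad: v(t) = 15·t^4 + 8·t^3 - 12·t^2 + 4·t - 4. Usando v(t) = 15·t^4 + 8·t^3 - 12·t^2 + 4·t - 4 y sustituyendo t = 3, encontramos v = 1331.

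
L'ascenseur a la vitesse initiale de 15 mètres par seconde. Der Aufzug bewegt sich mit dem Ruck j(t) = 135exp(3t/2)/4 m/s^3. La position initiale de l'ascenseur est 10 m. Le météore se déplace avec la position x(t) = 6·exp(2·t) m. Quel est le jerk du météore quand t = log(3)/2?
En partant de la position x(t) = 6·exp(2·t), nous prenons 3 dérivées. En dérivant la position, nous obtenons la vitesse: v(t) = 12·exp(2·t). En dérivant la vitesse, nous obtenons l'accélération: a(t) = 24·exp(2·t). En prenant d/dt de a(t), nous trouvons j(t) = 48·exp(2·t). De l'équation du jerk j(t) = 48·exp(2·t), nous substituons t = log(3)/2 pour obtenir j = 144.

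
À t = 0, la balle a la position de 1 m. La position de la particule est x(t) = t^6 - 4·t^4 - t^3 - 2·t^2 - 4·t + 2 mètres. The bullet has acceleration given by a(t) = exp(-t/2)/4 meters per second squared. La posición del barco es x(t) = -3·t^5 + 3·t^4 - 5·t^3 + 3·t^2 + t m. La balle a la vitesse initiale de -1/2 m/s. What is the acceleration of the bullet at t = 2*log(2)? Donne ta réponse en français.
De l'équation de l'accélération a(t) = exp(-t/2)/4, nous substituons t = 2*log(2) pour obtenir a = 1/8.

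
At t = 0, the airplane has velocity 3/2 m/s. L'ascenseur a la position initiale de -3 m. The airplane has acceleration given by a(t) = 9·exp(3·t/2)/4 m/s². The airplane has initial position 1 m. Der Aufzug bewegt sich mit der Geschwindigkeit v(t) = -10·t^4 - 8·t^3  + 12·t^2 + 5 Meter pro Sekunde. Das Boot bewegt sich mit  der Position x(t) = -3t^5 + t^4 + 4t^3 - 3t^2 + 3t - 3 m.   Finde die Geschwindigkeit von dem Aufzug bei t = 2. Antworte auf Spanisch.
Tenemos la velocidad v(t) = -10·t^4 - 8·t^3 + 12·t^2 + 5. Sustituyendo t = 2: v(2) = -171.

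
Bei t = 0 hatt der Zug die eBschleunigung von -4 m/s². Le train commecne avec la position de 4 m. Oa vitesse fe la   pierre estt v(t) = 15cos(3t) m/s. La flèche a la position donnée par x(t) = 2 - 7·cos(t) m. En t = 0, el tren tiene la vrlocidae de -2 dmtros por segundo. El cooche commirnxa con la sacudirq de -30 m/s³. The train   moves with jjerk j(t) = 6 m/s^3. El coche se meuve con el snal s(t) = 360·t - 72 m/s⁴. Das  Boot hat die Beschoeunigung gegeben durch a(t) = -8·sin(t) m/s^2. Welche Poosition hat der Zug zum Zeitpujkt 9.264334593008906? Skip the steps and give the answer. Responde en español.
En t = 9.264334593008906, x = 608.953880785442.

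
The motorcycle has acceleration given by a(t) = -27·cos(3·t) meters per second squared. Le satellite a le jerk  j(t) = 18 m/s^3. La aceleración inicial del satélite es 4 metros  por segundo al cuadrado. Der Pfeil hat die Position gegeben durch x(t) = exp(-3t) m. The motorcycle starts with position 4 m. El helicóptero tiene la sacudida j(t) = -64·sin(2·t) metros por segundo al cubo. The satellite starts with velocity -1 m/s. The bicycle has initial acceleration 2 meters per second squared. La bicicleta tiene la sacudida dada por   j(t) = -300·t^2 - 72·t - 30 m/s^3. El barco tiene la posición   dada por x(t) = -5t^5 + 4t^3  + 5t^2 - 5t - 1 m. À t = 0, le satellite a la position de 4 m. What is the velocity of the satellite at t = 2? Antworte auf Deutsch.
Ausgehend von dem Ruck j(t) = 18, nehmen wir 2 Integrale. Durch Integration von dem Ruck und Verwendung der Anfangsbedingung a(0) = 4, erhalten wir a(t) = 18·t + 4. Durch Integration von der Beschleunigung und Verwendung der Anfangsbedingung v(0) = -1, erhalten wir v(t) = 9·t^2 + 4·t - 1. Aus der Gleichung für die Geschwindigkeit v(t) = 9·t^2 + 4·t - 1, setzen wir t = 2 ein und erhalten v = 43.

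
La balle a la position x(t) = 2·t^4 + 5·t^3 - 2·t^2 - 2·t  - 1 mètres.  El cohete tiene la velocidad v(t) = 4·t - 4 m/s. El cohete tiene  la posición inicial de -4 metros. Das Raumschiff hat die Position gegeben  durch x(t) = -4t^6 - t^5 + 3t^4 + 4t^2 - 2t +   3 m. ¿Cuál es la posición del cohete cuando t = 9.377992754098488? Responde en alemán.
Ausgehend von der Geschwindigkeit v(t) = 4·t - 4, nehmen wir 1 Integral. Mit ∫v(t)dt und Anwendung von x(0) = -4, finden wir x(t) = 2·t^2 - 4·t - 4. Aus der Gleichung für die Position x(t) = 2·t^2 - 4·t - 4, setzen wir t = 9.377992754098488 ein und erhalten x = 134.381525175454.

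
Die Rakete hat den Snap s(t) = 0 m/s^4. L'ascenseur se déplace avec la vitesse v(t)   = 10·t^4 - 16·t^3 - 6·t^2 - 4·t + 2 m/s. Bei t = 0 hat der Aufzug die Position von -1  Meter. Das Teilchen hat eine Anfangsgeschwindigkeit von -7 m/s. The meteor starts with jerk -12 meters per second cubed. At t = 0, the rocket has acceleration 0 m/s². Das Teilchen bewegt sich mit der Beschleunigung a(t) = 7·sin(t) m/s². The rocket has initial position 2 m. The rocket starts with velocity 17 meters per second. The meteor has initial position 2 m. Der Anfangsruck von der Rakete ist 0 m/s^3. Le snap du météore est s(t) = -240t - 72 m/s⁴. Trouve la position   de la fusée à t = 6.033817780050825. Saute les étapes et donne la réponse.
À t = 6.033817780050825, x = 104.574902260864.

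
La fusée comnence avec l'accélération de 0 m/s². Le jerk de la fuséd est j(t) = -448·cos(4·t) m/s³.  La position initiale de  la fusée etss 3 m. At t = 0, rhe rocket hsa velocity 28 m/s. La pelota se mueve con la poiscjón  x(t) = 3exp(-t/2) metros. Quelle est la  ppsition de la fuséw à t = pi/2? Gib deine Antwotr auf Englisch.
To find the answer, we compute 3 integrals of j(t) = -448·cos(4·t). The antiderivative of jerk, with a(0) = 0, gives acceleration: a(t) = -112·sin(4·t). The antiderivative of acceleration is velocity. Using v(0) = 28, we get v(t) = 28·cos(4·t). Taking ∫v(t)dt and applying x(0) = 3, we find x(t) = 7·sin(4·t) + 3. We have position x(t) = 7·sin(4·t) + 3. Substituting t = pi/2: x(pi/2) = 3.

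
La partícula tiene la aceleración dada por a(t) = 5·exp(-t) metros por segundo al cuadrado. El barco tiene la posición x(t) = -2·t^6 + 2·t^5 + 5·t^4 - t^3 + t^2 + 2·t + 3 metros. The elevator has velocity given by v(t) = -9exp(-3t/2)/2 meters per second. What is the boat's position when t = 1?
From the given position equation x(t) = -2·t^6 + 2·t^5 + 5·t^4 - t^3 + t^2 + 2·t + 3, we substitute t = 1 to get x = 10.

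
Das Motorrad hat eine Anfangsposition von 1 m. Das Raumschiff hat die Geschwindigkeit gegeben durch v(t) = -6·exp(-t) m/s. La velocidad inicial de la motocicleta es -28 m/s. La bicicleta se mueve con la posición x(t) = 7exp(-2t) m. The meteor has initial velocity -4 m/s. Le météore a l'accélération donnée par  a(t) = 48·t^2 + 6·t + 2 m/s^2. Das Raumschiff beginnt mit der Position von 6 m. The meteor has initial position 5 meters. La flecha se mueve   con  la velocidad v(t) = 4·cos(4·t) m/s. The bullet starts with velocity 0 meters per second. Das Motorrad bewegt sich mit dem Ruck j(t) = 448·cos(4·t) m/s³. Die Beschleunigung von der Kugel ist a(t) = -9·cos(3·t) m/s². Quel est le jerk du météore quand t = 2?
En partant de l'accélération a(t) = 48·t^2 + 6·t + 2, nous prenons 1 dérivée. La dérivée de l'accélération donne le jerk: j(t) = 96·t + 6. De l'équation du jerk j(t) = 96·t + 6, nous substituons t = 2 pour obtenir j = 198.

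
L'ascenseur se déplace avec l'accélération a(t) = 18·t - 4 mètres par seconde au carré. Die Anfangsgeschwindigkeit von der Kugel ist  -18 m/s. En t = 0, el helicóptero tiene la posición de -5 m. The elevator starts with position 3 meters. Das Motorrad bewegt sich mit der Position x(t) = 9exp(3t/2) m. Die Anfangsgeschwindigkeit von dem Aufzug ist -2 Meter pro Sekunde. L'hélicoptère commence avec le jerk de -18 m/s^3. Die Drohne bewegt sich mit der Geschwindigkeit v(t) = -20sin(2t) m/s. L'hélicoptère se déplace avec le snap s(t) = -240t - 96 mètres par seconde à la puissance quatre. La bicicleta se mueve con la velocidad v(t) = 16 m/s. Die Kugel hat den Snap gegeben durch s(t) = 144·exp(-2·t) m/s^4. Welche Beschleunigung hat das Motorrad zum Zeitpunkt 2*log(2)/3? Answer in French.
En partant de la position x(t) = 9·exp(3·t/2), nous prenons 2 dérivées. En prenant d/dt de x(t), nous trouvons v(t) = 27·exp(3·t/2)/2. La dérivée de la vitesse donne l'accélération: a(t) = 81·exp(3·t/2)/4. De l'équation de l'accélération a(t) = 81·exp(3·t/2)/4, nous substituons t = 2*log(2)/3 pour obtenir a = 81/2.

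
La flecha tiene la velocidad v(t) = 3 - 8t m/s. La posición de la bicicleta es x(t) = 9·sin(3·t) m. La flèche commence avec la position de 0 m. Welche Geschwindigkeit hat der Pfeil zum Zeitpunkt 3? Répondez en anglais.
Using v(t) = 3 - 8·t and substituting t = 3, we find v = -21.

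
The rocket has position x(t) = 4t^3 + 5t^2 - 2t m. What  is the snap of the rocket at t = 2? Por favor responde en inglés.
Starting from position x(t) = 4·t^3 + 5·t^2 - 2·t, we take 4 derivatives. Taking d/dt of x(t), we find v(t) = 12·t^2 + 10·t - 2. Differentiating velocity, we get acceleration: a(t) = 24·t + 10. Differentiating acceleration, we get jerk: j(t) = 24. Differentiating jerk, we get snap: s(t) = 0. We have snap s(t) = 0. Substituting t = 2: s(2) = 0.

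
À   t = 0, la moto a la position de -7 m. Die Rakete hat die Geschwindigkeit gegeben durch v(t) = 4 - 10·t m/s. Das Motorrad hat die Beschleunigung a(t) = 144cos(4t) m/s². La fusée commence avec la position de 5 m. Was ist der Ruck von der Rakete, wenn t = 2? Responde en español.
Para resolver esto, necesitamos tomar 2 derivadas de nuestra ecuación de la velocidad v(t) = 4 - 10·t. Derivando la velocidad, obtenemos la aceleración: a(t) = -10. Derivando la aceleración, obtenemos la sacudida: j(t) = 0. De la ecuación de la sacudida j(t) = 0, sustituimos t = 2 para obtener j = 0.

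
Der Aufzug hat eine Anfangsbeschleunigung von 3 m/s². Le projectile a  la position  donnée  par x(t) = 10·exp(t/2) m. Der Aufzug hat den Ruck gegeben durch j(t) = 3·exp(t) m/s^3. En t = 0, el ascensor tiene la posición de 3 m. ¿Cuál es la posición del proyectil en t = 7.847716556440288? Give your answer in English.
From the given position equation x(t) = 10·exp(t/2), we substitute t = 7.847716556440288 to get x = 505.952793377100.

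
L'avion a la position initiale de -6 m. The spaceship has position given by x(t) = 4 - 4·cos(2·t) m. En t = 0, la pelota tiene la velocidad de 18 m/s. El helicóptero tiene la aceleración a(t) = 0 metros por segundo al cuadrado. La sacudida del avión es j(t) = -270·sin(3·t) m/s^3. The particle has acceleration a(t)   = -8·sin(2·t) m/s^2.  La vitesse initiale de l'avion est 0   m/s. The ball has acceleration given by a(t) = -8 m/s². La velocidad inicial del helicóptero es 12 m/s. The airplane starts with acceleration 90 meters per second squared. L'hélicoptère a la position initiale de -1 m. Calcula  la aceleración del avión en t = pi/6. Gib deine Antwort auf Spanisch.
Debemos encontrar la integral de nuestra ecuación de la sacudida j(t) = -270·sin(3·t) 1 vez. La antiderivada de la sacudida es la aceleración. Usando a(0) = 90, obtenemos a(t) = 90·cos(3·t). Tenemos la aceleración a(t) = 90·cos(3·t). Sustituyendo t = pi/6: a(pi/6) = 0.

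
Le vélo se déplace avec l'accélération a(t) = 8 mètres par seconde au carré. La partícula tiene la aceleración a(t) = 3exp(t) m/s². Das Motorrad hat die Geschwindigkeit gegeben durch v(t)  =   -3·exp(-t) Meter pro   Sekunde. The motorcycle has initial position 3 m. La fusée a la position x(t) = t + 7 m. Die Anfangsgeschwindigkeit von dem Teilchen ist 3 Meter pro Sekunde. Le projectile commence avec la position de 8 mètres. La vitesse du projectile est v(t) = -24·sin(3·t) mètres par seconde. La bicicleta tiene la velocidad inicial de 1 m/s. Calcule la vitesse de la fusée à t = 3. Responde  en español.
Debemos derivar nuestra ecuación de la posición x(t) = t + 7 1 vez. Derivando la posición, obtenemos la velocidad: v(t) = 1. Usando v(t) = 1 y sustituyendo t = 3, encontramos v = 1.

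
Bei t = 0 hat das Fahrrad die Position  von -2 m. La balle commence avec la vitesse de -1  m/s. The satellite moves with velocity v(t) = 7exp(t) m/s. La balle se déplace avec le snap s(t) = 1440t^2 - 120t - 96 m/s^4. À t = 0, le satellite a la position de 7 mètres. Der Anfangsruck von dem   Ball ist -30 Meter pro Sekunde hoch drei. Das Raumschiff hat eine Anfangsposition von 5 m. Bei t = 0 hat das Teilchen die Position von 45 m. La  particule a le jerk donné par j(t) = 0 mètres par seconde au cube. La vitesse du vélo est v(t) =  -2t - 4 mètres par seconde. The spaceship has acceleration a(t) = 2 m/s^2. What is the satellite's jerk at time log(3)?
We must differentiate our velocity equation v(t) = 7·exp(t) 2 times. The derivative of velocity gives acceleration: a(t) = 7·exp(t). Differentiating acceleration, we get jerk: j(t) = 7·exp(t). Using j(t) = 7·exp(t) and substituting t = log(3), we find j = 21.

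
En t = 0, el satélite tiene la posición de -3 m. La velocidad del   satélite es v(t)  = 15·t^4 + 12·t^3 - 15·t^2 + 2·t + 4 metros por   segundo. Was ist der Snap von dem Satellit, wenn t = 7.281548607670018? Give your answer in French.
En partant de la vitesse v(t) = 15·t^4 + 12·t^3 - 15·t^2 + 2·t + 4, nous prenons 3 dérivées. En prenant d/dt de v(t), nous trouvons a(t) = 60·t^3 + 36·t^2 - 30·t + 2. La dérivée de l'accélération donne le jerk: j(t) = 180·t^2 + 72·t - 30. En dérivant le jerk, nous obtenons le snap: s(t) = 360·t + 72. En utilisant s(t) = 360·t + 72 et en substituant t = 7.281548607670018, nous trouvons s = 2693.35749876121.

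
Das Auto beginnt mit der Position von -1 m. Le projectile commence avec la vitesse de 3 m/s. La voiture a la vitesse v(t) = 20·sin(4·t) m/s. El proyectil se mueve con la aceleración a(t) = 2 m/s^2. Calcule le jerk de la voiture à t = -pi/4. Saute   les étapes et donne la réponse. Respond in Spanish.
j(-pi/4) = 0.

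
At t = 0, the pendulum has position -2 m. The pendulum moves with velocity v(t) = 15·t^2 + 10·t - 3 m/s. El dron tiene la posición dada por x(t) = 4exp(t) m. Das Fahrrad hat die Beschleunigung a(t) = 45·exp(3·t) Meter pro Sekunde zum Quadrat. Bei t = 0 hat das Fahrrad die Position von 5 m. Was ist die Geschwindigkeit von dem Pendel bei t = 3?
Wir haben die Geschwindigkeit v(t) = 15·t^2 + 10·t - 3. Durch Einsetzen von t = 3: v(3) = 162.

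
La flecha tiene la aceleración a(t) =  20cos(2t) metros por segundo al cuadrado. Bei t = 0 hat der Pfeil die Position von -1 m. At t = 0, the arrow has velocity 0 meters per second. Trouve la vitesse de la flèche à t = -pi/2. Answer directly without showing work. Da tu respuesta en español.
La respuesta es 0.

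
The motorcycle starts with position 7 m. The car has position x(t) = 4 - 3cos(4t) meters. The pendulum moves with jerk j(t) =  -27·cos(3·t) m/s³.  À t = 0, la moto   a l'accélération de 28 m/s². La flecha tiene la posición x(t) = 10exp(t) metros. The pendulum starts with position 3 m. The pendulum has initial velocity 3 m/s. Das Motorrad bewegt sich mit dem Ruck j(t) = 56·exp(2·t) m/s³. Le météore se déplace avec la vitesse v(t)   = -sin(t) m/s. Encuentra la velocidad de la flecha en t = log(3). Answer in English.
We must differentiate our position equation x(t) = 10·exp(t) 1 time. Taking d/dt of x(t), we find v(t) = 10·exp(t). We have velocity v(t) = 10·exp(t). Substituting t = log(3): v(log(3)) = 30.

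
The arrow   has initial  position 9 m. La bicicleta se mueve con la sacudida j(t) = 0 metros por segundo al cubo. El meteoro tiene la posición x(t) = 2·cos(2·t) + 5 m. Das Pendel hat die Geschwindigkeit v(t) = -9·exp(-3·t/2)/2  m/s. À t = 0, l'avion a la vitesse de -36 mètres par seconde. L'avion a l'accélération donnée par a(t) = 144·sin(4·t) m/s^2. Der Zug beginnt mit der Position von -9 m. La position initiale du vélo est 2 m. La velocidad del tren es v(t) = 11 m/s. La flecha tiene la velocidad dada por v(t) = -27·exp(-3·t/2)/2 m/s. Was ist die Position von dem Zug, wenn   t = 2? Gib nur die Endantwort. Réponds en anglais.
The answer is 13.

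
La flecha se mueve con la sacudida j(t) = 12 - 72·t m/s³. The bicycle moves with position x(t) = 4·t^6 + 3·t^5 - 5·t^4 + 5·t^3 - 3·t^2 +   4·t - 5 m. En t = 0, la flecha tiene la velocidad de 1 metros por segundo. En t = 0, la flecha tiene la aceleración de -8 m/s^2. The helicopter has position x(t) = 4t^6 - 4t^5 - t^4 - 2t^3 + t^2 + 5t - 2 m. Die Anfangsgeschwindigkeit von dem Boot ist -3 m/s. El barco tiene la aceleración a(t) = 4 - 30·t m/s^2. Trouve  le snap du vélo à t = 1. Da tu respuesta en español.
Para resolver esto, necesitamos tomar 4 derivadas de nuestra ecuación de la posición x(t) = 4·t^6 + 3·t^5 - 5·t^4 + 5·t^3 - 3·t^2 + 4·t - 5. La derivada de la posición da la velocidad: v(t) = 24·t^5 + 15·t^4 - 20·t^3 + 15·t^2 - 6·t + 4. La derivada de la velocidad da la aceleración: a(t) = 120·t^4 + 60·t^3 - 60·t^2 + 30·t - 6. La derivada de la aceleración da la sacudida: j(t) = 480·t^3 + 180·t^2 - 120·t + 30. Derivando la sacudida, obtenemos el snap: s(t) = 1440·t^2 + 360·t - 120. Usando s(t) = 1440·t^2 + 360·t - 120 y sustituyendo t = 1, encontramos s = 1680.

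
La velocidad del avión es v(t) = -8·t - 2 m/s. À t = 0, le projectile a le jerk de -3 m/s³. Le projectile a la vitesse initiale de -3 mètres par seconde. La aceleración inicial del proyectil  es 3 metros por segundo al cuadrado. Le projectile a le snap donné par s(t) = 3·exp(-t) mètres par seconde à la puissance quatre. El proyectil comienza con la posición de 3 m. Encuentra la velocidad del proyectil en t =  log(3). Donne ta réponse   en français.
Pour résoudre ceci, nous devons prendre 3 intégrales de notre équation du snap s(t) = 3·exp(-t). En intégrant le snap et en utilisant la condition initiale j(0) = -3, nous obtenons j(t) = -3·exp(-t). En prenant ∫j(t)dt et en appliquant a(0) = 3, nous trouvons a(t) = 3·exp(-t). L'intégrale de l'accélération, avec v(0) = -3, donne la vitesse: v(t) = -3·exp(-t). Nous avons la vitesse v(t) = -3·exp(-t). En substituant t = log(3): v(log(3)) = -1.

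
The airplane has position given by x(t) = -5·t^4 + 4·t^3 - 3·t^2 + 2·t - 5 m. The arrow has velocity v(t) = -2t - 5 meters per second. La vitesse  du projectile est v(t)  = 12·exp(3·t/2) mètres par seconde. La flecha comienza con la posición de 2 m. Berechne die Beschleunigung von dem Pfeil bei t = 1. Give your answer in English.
We must differentiate our velocity equation v(t) = -2·t - 5 1 time. Taking d/dt of v(t), we find a(t) = -2. From the given acceleration equation a(t) = -2, we substitute t = 1 to get a = -2.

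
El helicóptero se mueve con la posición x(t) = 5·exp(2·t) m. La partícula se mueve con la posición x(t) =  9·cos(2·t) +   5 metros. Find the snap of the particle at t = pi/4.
To solve this, we need to take 4 derivatives of our position equation x(t) = 9·cos(2·t) + 5. Taking d/dt of x(t), we find v(t) = -18·sin(2·t). The derivative of velocity gives acceleration: a(t) = -36·cos(2·t). The derivative of acceleration gives jerk: j(t) = 72·sin(2·t). Differentiating jerk, we get snap: s(t) = 144·cos(2·t). We have snap s(t) = 144·cos(2·t). Substituting t = pi/4: s(pi/4) = 0.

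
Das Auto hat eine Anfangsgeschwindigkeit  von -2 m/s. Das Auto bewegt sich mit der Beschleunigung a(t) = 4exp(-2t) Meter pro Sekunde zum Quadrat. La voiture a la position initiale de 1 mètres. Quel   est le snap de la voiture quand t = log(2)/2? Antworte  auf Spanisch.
Para resolver esto, necesitamos tomar 2 derivadas de nuestra ecuación de la aceleración a(t) = 4·exp(-2·t). Derivando la aceleración, obtenemos la sacudida: j(t) = -8·exp(-2·t). Derivando la sacudida, obtenemos el snap: s(t) = 16·exp(-2·t). De la ecuación del snap s(t) = 16·exp(-2·t), sustituimos t = log(2)/2 para obtener s = 8.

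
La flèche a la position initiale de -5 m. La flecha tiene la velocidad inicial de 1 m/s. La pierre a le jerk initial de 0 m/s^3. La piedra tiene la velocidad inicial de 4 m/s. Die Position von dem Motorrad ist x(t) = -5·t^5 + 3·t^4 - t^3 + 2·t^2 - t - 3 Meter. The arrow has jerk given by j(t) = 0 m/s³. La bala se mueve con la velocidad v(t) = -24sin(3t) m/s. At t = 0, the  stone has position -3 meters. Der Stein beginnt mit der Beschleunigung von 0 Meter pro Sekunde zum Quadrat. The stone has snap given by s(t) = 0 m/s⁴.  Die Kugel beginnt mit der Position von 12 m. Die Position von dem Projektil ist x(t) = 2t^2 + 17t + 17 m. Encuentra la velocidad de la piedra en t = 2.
Debemos encontrar la antiderivada de nuestra ecuación del snap s(t) = 0 3 veces. Tomando ∫s(t)dt y aplicando j(0) = 0, encontramos j(t) = 0. Integrando la sacudida y usando la condición inicial a(0) = 0, obtenemos a(t) = 0. La antiderivada de la aceleración es la velocidad. Usando v(0) = 4, obtenemos v(t) = 4. Usando v(t) = 4 y sustituyendo t = 2, encontramos v = 4.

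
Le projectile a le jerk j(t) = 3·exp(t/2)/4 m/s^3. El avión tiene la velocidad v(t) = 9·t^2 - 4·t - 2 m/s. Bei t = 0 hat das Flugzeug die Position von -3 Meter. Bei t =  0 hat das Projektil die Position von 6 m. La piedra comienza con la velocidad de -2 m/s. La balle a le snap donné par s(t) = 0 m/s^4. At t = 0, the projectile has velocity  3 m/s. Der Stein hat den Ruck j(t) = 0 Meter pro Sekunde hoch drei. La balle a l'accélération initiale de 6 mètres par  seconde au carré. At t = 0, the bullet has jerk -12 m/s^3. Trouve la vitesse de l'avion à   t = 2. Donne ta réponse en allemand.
Aus der Gleichung für die Geschwindigkeit v(t) = 9·t^2 - 4·t - 2, setzen wir t = 2 ein und erhalten v = 26.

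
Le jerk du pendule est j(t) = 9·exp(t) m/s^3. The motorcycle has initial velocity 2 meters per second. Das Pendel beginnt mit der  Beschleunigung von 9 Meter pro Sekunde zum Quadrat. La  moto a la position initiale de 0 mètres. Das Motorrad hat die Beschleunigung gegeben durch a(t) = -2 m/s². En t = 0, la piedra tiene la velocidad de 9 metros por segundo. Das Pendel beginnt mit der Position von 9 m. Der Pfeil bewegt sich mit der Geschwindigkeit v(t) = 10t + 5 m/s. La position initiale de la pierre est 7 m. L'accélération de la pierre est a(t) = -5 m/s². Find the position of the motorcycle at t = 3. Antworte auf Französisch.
En partant de l'accélération a(t) = -2, nous prenons 2 primitives. L'intégrale de l'accélération est la vitesse. En utilisant v(0) = 2, nous obtenons v(t) = 2 - 2·t. En prenant ∫v(t)dt et en appliquant x(0) = 0, nous trouvons x(t) = -t^2 + 2·t. Nous avons la position x(t) = -t^2 + 2·t. En substituant t = 3: x(3) = -3.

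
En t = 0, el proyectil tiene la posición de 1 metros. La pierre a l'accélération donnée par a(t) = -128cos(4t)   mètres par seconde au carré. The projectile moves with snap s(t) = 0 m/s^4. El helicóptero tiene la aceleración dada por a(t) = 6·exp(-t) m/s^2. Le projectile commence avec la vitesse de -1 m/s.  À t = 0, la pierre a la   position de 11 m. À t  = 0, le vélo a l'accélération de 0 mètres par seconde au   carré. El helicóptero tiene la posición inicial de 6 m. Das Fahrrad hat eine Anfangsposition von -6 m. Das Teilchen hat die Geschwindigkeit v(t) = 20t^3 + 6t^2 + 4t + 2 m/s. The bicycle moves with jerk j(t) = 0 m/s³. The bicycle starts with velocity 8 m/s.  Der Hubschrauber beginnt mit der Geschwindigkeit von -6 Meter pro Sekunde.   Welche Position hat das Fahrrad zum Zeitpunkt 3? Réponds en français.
Nous devons trouver l'intégrale de notre équation du jerk j(t) = 0 3 fois. En prenant ∫j(t)dt et en appliquant a(0) = 0, nous trouvons a(t) = 0. En intégrant l'accélération et en utilisant la condition initiale v(0) = 8, nous obtenons v(t) = 8. En prenant ∫v(t)dt et en appliquant x(0) = -6, nous trouvons x(t) = 8·t - 6. De l'équation de la position x(t) = 8·t - 6, nous substituons t = 3 pour obtenir x = 18.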